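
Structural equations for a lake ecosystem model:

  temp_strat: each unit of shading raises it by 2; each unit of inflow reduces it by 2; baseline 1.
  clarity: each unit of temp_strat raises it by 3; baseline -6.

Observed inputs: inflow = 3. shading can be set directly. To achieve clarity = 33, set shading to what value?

Substituting into the temp_strat equation gives temp_strat = 2*shading - 5.
So clarity = 6*shading - 21.
Solve 6*shading - 21 = 33: shading = (33 + 21) / 6 = 9.

shading = 9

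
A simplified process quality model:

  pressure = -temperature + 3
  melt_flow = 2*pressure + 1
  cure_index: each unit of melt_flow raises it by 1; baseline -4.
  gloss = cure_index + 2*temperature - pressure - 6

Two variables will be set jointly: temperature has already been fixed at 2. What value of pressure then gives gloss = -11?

With temperature held at 2:
Intervening on pressure fixes its value directly, overriding its dependence on temperature.
Substituting into the cure_index equation gives cure_index = 2*pressure - 3.
Substituting into the gloss equation gives gloss = pressure - 5.
Solve pressure - 5 = -11: pressure = (-11 + 5) / 1 = -6.

pressure = -6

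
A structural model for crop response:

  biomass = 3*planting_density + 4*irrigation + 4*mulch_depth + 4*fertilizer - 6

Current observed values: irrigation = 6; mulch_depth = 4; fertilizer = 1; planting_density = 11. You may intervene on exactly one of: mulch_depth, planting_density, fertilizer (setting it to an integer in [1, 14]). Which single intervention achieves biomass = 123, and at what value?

set fertilizer = 14

Intervening on mulch_depth: biomass = 4*mulch_depth + 55. Reaching 123 requires mulch_depth = 17, outside [1, 14].
Intervening on planting_density: biomass = 3*planting_density + 38. Reaching 123 requires planting_density = 85/3, not an integer.
Intervening on fertilizer: with other inputs at their observed values, biomass = 4*fertilizer + 67. Solving for 123 gives fertilizer = 14, within [1, 14].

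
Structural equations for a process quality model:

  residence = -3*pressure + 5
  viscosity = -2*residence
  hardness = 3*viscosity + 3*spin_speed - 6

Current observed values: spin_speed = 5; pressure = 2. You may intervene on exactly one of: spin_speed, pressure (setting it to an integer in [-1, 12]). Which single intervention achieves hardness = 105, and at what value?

set pressure = 7

Intervening on spin_speed: hardness = 3*spin_speed. Reaching 105 requires spin_speed = 35, outside [-1, 12].
Intervening on pressure: with other inputs at their observed values, hardness = 18*pressure - 21. Solving for 105 gives pressure = 7, within [-1, 12].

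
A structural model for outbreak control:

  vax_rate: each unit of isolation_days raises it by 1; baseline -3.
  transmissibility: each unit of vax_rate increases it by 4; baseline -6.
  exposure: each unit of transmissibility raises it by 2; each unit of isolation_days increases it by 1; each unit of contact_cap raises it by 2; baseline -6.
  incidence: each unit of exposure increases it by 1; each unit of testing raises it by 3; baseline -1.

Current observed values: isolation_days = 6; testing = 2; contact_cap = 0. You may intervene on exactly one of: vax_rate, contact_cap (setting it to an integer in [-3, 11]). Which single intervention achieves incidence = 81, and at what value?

set vax_rate = 11

Intervening on vax_rate: with other inputs at their observed values, incidence = 8*vax_rate - 7. Solving for 81 gives vax_rate = 11, within [-3, 11].
Intervening on contact_cap: incidence = 2*contact_cap + 17. Reaching 81 requires contact_cap = 32, outside [-3, 11].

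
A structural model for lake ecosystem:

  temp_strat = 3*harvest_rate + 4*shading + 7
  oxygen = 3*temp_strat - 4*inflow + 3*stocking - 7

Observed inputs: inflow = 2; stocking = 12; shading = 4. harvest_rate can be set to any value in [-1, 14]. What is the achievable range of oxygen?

Substituting into the temp_strat equation gives temp_strat = 3*harvest_rate + 23.
oxygen becomes 9*harvest_rate + 90.
Linear in harvest_rate, so extremes are at the endpoints: harvest_rate = -1 gives oxygen = 81; harvest_rate = 14 gives oxygen = 216.

81 to 216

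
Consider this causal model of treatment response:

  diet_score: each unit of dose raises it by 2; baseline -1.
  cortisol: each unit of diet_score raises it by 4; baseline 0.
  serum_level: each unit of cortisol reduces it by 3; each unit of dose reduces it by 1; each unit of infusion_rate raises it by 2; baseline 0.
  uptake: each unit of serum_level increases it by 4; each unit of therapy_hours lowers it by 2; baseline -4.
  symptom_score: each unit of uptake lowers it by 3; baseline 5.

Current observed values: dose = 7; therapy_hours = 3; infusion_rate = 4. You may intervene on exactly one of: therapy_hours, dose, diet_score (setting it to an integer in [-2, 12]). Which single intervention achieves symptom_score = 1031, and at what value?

set diet_score = 7

Intervening on therapy_hours: symptom_score = 6*therapy_hours + 1877. Reaching 1031 requires therapy_hours = -141, outside [-2, 12].
Intervening on dose: symptom_score = 300*dose - 205. Reaching 1031 requires dose = 103/25, not an integer.
Intervening on diet_score: with other inputs at their observed values, symptom_score = 144*diet_score + 23. Solving for 1031 gives diet_score = 7, within [-2, 12].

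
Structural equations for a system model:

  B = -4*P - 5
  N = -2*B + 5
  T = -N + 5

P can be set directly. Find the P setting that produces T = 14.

Substituting into the N equation gives N = 8*P + 15.
Substituting into the T equation gives T = -8*P - 10.
Solve -8*P - 10 = 14: P = (14 + 10) / -8 = -3.

P = -3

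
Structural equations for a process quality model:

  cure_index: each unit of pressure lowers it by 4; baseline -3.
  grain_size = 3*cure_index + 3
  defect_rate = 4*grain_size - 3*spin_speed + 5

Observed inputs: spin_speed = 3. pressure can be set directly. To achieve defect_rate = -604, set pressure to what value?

Substituting into the grain_size equation gives grain_size = -12*pressure - 6.
So defect_rate = -48*pressure - 28.
Solve -48*pressure - 28 = -604: pressure = (-604 + 28) / -48 = 12.

pressure = 12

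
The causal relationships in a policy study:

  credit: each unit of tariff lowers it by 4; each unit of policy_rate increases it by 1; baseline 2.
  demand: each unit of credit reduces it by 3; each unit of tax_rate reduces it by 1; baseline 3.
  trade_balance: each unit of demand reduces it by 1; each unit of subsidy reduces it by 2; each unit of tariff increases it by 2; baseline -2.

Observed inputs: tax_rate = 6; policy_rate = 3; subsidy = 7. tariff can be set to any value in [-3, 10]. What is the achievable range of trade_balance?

Substituting into the credit equation gives credit = -4*tariff + 5.
So demand = 12*tariff - 18.
This gives trade_balance = -10*tariff + 2.
Linear in tariff, so extremes are at the endpoints: tariff = -3 gives trade_balance = 32; tariff = 10 gives trade_balance = -98.

-98 to 32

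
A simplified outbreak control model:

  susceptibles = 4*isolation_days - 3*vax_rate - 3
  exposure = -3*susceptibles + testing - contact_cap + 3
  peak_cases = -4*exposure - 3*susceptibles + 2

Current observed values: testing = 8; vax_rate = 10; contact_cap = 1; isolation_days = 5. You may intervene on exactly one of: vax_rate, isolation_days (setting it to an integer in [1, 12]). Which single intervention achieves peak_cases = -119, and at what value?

Intervening on vax_rate: peak_cases = -27*vax_rate + 115. Reaching -119 requires vax_rate = 26/3, not an integer.
Intervening on isolation_days: with other inputs at their observed values, peak_cases = 36*isolation_days - 335. Solving for -119 gives isolation_days = 6, within [1, 12].

set isolation_days = 6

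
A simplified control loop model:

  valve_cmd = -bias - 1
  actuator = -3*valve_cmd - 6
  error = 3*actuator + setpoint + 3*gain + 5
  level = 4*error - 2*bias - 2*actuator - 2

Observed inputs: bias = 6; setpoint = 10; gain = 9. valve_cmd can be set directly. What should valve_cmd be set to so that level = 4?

Intervening on valve_cmd fixes its value directly, overriding its dependence on bias.
Substituting into the error equation gives error = -9*valve_cmd + 24.
This gives level = -30*valve_cmd + 94.
Solve -30*valve_cmd + 94 = 4: valve_cmd = (4 - 94) / -30 = 3.

valve_cmd = 3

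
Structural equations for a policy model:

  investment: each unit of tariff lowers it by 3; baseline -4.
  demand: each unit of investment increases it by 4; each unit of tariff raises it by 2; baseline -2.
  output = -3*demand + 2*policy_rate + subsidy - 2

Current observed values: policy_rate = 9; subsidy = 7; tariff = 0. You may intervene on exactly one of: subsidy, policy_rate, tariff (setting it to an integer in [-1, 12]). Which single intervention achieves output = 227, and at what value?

set tariff = 5

Intervening on subsidy: output = subsidy + 70. Reaching 227 requires subsidy = 157, outside [-1, 12].
Intervening on policy_rate: output = 2*policy_rate + 59. Reaching 227 requires policy_rate = 84, outside [-1, 12].
Intervening on tariff: with other inputs at their observed values, output = 30*tariff + 77. Solving for 227 gives tariff = 5, within [-1, 12].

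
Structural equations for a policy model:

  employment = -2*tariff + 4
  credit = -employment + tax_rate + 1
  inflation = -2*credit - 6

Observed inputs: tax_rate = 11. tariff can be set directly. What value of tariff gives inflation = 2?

Substituting into the credit equation gives credit = 2*tariff + 8.
Substituting into the inflation equation gives inflation = -4*tariff - 22.
Solve -4*tariff - 22 = 2: tariff = (2 + 22) / -4 = -6.

tariff = -6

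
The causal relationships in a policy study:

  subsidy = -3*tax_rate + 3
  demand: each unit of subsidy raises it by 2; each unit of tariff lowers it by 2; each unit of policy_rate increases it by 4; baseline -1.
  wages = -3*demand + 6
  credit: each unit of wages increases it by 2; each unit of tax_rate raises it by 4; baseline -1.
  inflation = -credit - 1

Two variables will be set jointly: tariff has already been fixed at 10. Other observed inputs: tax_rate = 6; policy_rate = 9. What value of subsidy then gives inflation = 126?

subsidy = 6

With tariff held at 10:
Intervening on subsidy fixes its value directly, overriding its dependence on tax_rate.
Substituting into the demand equation gives demand = 2*subsidy + 15.
This gives wages = -6*subsidy - 39.
Substituting into the credit equation gives credit = -12*subsidy - 55.
inflation becomes 12*subsidy + 54.
Solve 12*subsidy + 54 = 126: subsidy = (126 - 54) / 12 = 6.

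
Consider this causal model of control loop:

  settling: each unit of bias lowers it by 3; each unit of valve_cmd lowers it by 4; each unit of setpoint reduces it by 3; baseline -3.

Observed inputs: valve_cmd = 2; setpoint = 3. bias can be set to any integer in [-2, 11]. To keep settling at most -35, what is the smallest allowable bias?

Substituting into the settling equation gives settling = -3*bias - 20.
Require -3*bias - 20 ≤ -35, so bias ≥ 5.
The smallest integer in [-2, 11] satisfying this is 5.

bias = 5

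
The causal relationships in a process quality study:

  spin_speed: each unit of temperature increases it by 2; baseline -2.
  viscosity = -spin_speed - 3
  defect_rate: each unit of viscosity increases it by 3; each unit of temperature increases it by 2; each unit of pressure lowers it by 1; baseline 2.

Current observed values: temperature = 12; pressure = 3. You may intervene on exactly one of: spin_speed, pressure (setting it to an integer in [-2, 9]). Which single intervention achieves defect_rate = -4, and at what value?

Intervening on spin_speed: with other inputs at their observed values, defect_rate = -3*spin_speed + 14. Solving for -4 gives spin_speed = 6, within [-2, 9].
Intervening on pressure: defect_rate = -pressure - 49. Reaching -4 requires pressure = -45, outside [-2, 9].

set spin_speed = 6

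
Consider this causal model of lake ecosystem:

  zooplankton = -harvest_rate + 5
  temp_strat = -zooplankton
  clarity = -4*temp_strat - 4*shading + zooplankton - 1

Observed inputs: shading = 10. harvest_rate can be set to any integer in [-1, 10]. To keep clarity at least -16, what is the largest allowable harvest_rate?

Substituting into the temp_strat equation gives temp_strat = harvest_rate - 5.
Substituting into the clarity equation gives clarity = -5*harvest_rate - 16.
Require -5*harvest_rate - 16 ≥ -16, so harvest_rate ≤ 0.
The largest integer in [-1, 10] satisfying this is 0.

harvest_rate = 0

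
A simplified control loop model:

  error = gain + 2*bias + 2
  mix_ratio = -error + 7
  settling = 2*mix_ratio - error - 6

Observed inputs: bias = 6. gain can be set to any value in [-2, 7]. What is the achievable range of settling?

-55 to -28

Substituting into the error equation gives error = gain + 14.
Substituting into the mix_ratio equation gives mix_ratio = -gain - 7.
Substituting into the settling equation gives settling = -3*gain - 34.
Linear in gain, so extremes are at the endpoints: gain = -2 gives settling = -28; gain = 7 gives settling = -55.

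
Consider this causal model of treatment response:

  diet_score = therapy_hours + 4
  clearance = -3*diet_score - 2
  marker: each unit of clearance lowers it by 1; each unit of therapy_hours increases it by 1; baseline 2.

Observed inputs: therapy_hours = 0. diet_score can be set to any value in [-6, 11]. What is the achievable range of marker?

-14 to 37

Intervening on diet_score fixes its value directly, overriding its dependence on therapy_hours.
Substituting into the marker equation gives marker = 3*diet_score + 4.
Linear in diet_score, so extremes are at the endpoints: diet_score = -6 gives marker = -14; diet_score = 11 gives marker = 37.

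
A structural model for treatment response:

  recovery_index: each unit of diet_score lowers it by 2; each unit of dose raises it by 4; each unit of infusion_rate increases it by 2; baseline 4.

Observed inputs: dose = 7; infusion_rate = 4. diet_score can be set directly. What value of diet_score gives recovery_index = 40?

diet_score = 0

Substituting into the recovery_index equation gives recovery_index = -2*diet_score + 40.
Solve -2*diet_score + 40 = 40: diet_score = (40 - 40) / -2 = 0.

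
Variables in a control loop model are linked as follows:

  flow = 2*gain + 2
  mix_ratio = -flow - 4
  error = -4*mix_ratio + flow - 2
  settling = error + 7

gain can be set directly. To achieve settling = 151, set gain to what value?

Substituting into the mix_ratio equation gives mix_ratio = -2*gain - 6.
Substituting into the error equation gives error = 10*gain + 24.
Substituting into the settling equation gives settling = 10*gain + 31.
Solve 10*gain + 31 = 151: gain = (151 - 31) / 10 = 12.

gain = 12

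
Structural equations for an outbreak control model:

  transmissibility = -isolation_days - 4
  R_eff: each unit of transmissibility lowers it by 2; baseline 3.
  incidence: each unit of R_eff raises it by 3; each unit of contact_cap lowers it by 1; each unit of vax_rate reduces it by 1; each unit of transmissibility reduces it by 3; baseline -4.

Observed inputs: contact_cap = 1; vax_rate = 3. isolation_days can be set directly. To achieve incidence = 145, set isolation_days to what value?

isolation_days = 12

Substituting into the R_eff equation gives R_eff = 2*isolation_days + 11.
Substituting into the incidence equation gives incidence = 9*isolation_days + 37.
Solve 9*isolation_days + 37 = 145: isolation_days = (145 - 37) / 9 = 12.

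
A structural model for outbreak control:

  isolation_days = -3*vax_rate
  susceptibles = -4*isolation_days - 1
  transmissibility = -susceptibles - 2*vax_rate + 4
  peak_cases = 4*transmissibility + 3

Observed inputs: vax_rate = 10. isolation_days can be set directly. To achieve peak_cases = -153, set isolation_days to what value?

isolation_days = -6

Intervening on isolation_days fixes its value directly, overriding its dependence on vax_rate.
Substituting into the transmissibility equation gives transmissibility = 4*isolation_days - 15.
Substituting into the peak_cases equation gives peak_cases = 16*isolation_days - 57.
Solve 16*isolation_days - 57 = -153: isolation_days = (-153 + 57) / 16 = -6.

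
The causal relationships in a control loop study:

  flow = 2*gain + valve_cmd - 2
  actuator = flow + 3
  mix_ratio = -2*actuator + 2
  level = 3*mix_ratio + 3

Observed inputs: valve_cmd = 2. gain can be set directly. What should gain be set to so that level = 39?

gain = -4

Substituting into the flow equation gives flow = 2*gain.
Substituting into the actuator equation gives actuator = 2*gain + 3.
Substituting into the mix_ratio equation gives mix_ratio = -4*gain - 4.
This gives level = -12*gain - 9.
Solve -12*gain - 9 = 39: gain = (39 + 9) / -12 = -4.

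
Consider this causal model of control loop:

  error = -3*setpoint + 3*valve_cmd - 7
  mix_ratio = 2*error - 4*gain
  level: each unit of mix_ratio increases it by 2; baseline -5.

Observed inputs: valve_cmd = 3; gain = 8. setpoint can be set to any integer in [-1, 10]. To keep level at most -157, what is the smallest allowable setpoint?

Substituting into the error equation gives error = -3*setpoint + 2.
Substituting into the mix_ratio equation gives mix_ratio = -6*setpoint - 28.
Substituting into the level equation gives level = -12*setpoint - 61.
Require -12*setpoint - 61 ≤ -157, so setpoint ≥ 8.
The smallest integer in [-1, 10] satisfying this is 8.

setpoint = 8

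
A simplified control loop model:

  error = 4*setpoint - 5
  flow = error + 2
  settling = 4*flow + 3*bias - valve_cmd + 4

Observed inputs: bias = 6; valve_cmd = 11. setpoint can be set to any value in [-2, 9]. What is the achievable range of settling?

-33 to 143

Substituting into the flow equation gives flow = 4*setpoint - 3.
Substituting into the settling equation gives settling = 16*setpoint - 1.
Linear in setpoint, so extremes are at the endpoints: setpoint = -2 gives settling = -33; setpoint = 9 gives settling = 143.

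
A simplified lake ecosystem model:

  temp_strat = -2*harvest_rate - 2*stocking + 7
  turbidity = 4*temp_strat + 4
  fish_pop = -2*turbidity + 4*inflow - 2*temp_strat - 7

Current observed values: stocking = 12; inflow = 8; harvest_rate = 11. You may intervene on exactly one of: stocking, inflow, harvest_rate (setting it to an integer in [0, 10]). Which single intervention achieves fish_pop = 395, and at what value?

Intervening on stocking: fish_pop = 20*stocking + 167. Reaching 395 requires stocking = 57/5, not an integer.
Intervening on inflow: with other inputs at their observed values, fish_pop = 4*inflow + 375. Solving for 395 gives inflow = 5, within [0, 10].
Intervening on harvest_rate: fish_pop = 20*harvest_rate + 187. Reaching 395 requires harvest_rate = 52/5, not an integer.

set inflow = 5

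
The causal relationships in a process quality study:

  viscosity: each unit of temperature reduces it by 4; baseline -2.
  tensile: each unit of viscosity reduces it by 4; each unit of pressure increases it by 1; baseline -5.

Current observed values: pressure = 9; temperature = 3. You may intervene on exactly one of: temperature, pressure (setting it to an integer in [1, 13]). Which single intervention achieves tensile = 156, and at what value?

Intervening on temperature: with other inputs at their observed values, tensile = 16*temperature + 12. Solving for 156 gives temperature = 9, within [1, 13].
Intervening on pressure: tensile = pressure + 51. Reaching 156 requires pressure = 105, outside [1, 13].

set temperature = 9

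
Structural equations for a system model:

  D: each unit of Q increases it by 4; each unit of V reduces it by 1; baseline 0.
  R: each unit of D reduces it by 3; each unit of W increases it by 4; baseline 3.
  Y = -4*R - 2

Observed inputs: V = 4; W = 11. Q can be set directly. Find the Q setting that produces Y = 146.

Q = 8

Substituting into the D equation gives D = 4*Q - 4.
So R = -12*Q + 59.
So Y = 48*Q - 238.
Solve 48*Q - 238 = 146: Q = (146 + 238) / 48 = 8.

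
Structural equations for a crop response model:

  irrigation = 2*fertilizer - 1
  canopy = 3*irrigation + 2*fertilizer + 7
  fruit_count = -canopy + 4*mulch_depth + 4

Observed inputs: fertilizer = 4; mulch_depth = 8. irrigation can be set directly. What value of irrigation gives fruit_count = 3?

irrigation = 6

Intervening on irrigation fixes its value directly, overriding its dependence on fertilizer.
Substituting into the canopy equation gives canopy = 3*irrigation + 15.
fruit_count becomes -3*irrigation + 21.
Solve -3*irrigation + 21 = 3: irrigation = (3 - 21) / -3 = 6.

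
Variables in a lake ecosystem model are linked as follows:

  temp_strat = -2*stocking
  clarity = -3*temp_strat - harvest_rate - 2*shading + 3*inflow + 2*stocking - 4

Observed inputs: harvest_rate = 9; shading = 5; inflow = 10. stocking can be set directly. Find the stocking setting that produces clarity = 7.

stocking = 0

Substituting into the clarity equation gives clarity = 8*stocking + 7.
Solve 8*stocking + 7 = 7: stocking = (7 - 7) / 8 = 0.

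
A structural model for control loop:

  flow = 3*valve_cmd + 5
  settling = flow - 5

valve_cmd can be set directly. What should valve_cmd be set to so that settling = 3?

valve_cmd = 1

Substituting into the settling equation gives settling = 3*valve_cmd.
Solve 3*valve_cmd = 3: valve_cmd = 3 / 3 = 1.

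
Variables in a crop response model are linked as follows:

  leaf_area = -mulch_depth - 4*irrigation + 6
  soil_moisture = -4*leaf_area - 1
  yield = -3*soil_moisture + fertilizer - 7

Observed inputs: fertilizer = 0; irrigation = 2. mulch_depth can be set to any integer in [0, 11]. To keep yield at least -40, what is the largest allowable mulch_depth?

Substituting into the leaf_area equation gives leaf_area = -mulch_depth - 2.
So soil_moisture = 4*mulch_depth + 7.
yield becomes -12*mulch_depth - 28.
Require -12*mulch_depth - 28 ≥ -40, so mulch_depth ≤ 1.
The largest integer in [0, 11] satisfying this is 1.

mulch_depth = 1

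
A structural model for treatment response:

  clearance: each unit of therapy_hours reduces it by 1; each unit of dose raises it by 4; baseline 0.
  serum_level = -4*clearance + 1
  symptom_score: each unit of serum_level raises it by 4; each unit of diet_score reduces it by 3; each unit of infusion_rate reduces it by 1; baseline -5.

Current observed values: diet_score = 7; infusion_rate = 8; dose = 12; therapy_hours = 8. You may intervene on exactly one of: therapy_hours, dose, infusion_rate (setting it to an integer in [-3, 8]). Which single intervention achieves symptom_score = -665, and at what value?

Intervening on therapy_hours: symptom_score = 16*therapy_hours - 798. Reaching -665 requires therapy_hours = 133/16, not an integer.
Intervening on dose: symptom_score = -64*dose + 98. Reaching -665 requires dose = 763/64, not an integer.
Intervening on infusion_rate: with other inputs at their observed values, symptom_score = -infusion_rate - 662. Solving for -665 gives infusion_rate = 3, within [-3, 8].

set infusion_rate = 3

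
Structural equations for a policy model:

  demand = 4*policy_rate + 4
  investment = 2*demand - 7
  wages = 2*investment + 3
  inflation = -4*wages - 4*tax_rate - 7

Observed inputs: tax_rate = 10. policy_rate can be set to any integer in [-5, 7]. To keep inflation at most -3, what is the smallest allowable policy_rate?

policy_rate = -1

Substituting into the investment equation gives investment = 8*policy_rate + 1.
wages becomes 16*policy_rate + 5.
inflation becomes -64*policy_rate - 67.
Require -64*policy_rate - 67 ≤ -3, so policy_rate ≥ -1.
The smallest integer in [-5, 7] satisfying this is -1.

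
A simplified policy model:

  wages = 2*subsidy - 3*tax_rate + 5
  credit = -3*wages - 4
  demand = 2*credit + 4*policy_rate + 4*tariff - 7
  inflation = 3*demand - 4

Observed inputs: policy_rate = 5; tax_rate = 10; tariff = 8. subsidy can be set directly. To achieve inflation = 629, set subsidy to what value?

Substituting into the wages equation gives wages = 2*subsidy - 25.
So credit = -6*subsidy + 71.
Substituting into the demand equation gives demand = -12*subsidy + 187.
So inflation = -36*subsidy + 557.
Solve -36*subsidy + 557 = 629: subsidy = (629 - 557) / -36 = -2.

subsidy = -2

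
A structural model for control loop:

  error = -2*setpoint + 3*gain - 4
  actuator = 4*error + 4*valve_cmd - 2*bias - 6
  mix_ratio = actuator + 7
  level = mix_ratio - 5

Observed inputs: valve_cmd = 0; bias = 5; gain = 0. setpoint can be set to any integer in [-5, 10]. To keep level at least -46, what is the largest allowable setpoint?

setpoint = 2

Substituting into the error equation gives error = -2*setpoint - 4.
Substituting into the actuator equation gives actuator = -8*setpoint - 32.
mix_ratio becomes -8*setpoint - 25.
Substituting into the level equation gives level = -8*setpoint - 30.
Require -8*setpoint - 30 ≥ -46, so setpoint ≤ 2.
The largest integer in [-5, 10] satisfying this is 2.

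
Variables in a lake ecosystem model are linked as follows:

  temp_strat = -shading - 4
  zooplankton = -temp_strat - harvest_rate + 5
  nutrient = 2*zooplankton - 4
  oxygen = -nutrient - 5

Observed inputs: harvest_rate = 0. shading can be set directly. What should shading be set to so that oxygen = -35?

shading = 8

Substituting into the zooplankton equation gives zooplankton = shading + 9.
nutrient becomes 2*shading + 14.
This gives oxygen = -2*shading - 19.
Solve -2*shading - 19 = -35: shading = (-35 + 19) / -2 = 8.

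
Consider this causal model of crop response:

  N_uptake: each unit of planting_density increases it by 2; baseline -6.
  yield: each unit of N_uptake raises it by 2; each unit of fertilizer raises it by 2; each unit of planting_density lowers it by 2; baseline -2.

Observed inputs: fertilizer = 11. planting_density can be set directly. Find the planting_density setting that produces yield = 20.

Substituting into the yield equation gives yield = 2*planting_density + 8.
Solve 2*planting_density + 8 = 20: planting_density = (20 - 8) / 2 = 6.

planting_density = 6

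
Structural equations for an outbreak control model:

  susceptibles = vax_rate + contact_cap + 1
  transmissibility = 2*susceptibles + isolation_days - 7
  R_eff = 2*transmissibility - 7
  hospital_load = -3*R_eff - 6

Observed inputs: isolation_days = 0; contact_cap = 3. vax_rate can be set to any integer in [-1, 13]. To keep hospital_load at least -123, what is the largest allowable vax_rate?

Substituting into the susceptibles equation gives susceptibles = vax_rate + 4.
Substituting into the transmissibility equation gives transmissibility = 2*vax_rate + 1.
This gives R_eff = 4*vax_rate - 5.
Substituting into the hospital_load equation gives hospital_load = -12*vax_rate + 9.
Require -12*vax_rate + 9 ≥ -123, so vax_rate ≤ 11.
The largest integer in [-1, 13] satisfying this is 11.

vax_rate = 11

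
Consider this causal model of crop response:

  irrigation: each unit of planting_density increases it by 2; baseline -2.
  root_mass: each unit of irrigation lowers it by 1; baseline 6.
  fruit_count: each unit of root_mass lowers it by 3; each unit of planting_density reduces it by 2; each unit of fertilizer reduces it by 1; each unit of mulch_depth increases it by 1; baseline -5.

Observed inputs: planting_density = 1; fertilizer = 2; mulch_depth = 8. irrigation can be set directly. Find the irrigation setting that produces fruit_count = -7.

Intervening on irrigation fixes its value directly, overriding its dependence on planting_density.
Substituting into the fruit_count equation gives fruit_count = 3*irrigation - 19.
Solve 3*irrigation - 19 = -7: irrigation = (-7 + 19) / 3 = 4.

irrigation = 4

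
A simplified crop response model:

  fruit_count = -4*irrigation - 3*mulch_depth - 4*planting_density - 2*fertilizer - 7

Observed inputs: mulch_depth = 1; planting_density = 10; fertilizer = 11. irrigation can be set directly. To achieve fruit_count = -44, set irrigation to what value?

irrigation = -7

Substituting into the fruit_count equation gives fruit_count = -4*irrigation - 72.
Solve -4*irrigation - 72 = -44: irrigation = (-44 + 72) / -4 = -7.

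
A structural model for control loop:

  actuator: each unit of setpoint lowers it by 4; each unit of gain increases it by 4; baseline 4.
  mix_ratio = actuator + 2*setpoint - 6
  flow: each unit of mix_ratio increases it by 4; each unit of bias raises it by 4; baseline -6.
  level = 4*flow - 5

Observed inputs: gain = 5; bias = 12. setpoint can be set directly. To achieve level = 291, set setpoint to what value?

setpoint = 5

Substituting into the actuator equation gives actuator = -4*setpoint + 24.
Substituting into the mix_ratio equation gives mix_ratio = -2*setpoint + 18.
Substituting into the flow equation gives flow = -8*setpoint + 114.
This gives level = -32*setpoint + 451.
Solve -32*setpoint + 451 = 291: setpoint = (291 - 451) / -32 = 5.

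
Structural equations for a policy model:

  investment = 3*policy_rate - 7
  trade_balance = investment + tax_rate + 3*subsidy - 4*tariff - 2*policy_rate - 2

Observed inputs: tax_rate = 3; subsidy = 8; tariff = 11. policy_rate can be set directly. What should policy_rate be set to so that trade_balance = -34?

policy_rate = -8

Substituting into the trade_balance equation gives trade_balance = policy_rate - 26.
Solve policy_rate - 26 = -34: policy_rate = (-34 + 26) / 1 = -8.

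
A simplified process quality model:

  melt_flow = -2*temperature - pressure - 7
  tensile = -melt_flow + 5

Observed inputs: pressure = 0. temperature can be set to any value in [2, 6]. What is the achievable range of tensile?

Substituting into the melt_flow equation gives melt_flow = -2*temperature - 7.
Substituting into the tensile equation gives tensile = 2*temperature + 12.
Linear in temperature, so extremes are at the endpoints: temperature = 2 gives tensile = 16; temperature = 6 gives tensile = 24.

16 to 24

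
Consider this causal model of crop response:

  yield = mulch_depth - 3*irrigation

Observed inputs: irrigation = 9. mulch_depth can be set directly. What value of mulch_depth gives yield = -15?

mulch_depth = 12

Substituting into the yield equation gives yield = mulch_depth - 27.
Solve mulch_depth - 27 = -15: mulch_depth = (-15 + 27) / 1 = 12.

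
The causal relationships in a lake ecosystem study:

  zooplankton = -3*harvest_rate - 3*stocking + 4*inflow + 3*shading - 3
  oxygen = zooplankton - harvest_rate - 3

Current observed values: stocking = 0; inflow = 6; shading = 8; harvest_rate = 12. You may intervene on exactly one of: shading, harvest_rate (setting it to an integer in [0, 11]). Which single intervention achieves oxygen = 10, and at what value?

set harvest_rate = 8

Intervening on shading: oxygen = 3*shading - 30. Reaching 10 requires shading = 40/3, not an integer.
Intervening on harvest_rate: with other inputs at their observed values, oxygen = -4*harvest_rate + 42. Solving for 10 gives harvest_rate = 8, within [0, 11].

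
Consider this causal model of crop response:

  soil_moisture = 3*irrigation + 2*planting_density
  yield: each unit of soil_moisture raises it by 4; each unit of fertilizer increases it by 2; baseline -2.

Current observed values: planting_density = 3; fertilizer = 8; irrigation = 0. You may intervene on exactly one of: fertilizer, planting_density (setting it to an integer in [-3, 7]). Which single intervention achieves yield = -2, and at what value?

set planting_density = -2

Intervening on fertilizer: yield = 2*fertilizer + 22. Reaching -2 requires fertilizer = -12, outside [-3, 7].
Intervening on planting_density: with other inputs at their observed values, yield = 8*planting_density + 14. Solving for -2 gives planting_density = -2, within [-3, 7].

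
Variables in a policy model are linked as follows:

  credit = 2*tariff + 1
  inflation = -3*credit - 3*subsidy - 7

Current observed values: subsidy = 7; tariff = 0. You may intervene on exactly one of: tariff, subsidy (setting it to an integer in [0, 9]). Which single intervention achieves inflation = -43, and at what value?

set tariff = 2

Intervening on tariff: with other inputs at their observed values, inflation = -6*tariff - 31. Solving for -43 gives tariff = 2, within [0, 9].
Intervening on subsidy: inflation = -3*subsidy - 10. Reaching -43 requires subsidy = 11, outside [0, 9].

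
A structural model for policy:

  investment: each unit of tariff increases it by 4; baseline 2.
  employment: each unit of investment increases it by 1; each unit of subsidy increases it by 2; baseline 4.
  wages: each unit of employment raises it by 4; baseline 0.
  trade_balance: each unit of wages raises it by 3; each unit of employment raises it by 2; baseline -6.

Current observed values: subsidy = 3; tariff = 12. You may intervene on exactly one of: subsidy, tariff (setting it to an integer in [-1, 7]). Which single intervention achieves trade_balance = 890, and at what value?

set subsidy = 5

Intervening on subsidy: with other inputs at their observed values, trade_balance = 28*subsidy + 750. Solving for 890 gives subsidy = 5, within [-1, 7].
Intervening on tariff: trade_balance = 56*tariff + 162. Reaching 890 requires tariff = 13, outside [-1, 7].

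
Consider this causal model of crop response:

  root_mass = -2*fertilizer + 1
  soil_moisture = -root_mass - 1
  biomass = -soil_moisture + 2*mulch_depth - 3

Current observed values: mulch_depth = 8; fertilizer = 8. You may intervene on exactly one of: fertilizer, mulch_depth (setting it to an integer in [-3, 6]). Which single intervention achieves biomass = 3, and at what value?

set fertilizer = 6

Intervening on fertilizer: with other inputs at their observed values, biomass = -2*fertilizer + 15. Solving for 3 gives fertilizer = 6, within [-3, 6].
Intervening on mulch_depth: biomass = 2*mulch_depth - 17. Reaching 3 requires mulch_depth = 10, outside [-3, 6].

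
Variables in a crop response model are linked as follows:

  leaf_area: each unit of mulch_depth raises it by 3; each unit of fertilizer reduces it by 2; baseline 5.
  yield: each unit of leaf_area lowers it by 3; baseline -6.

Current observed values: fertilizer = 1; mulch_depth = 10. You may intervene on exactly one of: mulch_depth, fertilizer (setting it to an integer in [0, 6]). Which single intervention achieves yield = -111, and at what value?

set fertilizer = 0

Intervening on mulch_depth: yield = -9*mulch_depth - 15. Reaching -111 requires mulch_depth = 32/3, not an integer.
Intervening on fertilizer: with other inputs at their observed values, yield = 6*fertilizer - 111. Solving for -111 gives fertilizer = 0, within [0, 6].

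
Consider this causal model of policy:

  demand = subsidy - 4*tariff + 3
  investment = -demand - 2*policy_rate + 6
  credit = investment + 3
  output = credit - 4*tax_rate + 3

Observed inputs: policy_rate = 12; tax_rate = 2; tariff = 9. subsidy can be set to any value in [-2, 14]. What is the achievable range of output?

-1 to 15

Substituting into the demand equation gives demand = subsidy - 33.
Substituting into the investment equation gives investment = -subsidy + 15.
credit becomes -subsidy + 18.
So output = -subsidy + 13.
Linear in subsidy, so extremes are at the endpoints: subsidy = -2 gives output = 15; subsidy = 14 gives output = -1.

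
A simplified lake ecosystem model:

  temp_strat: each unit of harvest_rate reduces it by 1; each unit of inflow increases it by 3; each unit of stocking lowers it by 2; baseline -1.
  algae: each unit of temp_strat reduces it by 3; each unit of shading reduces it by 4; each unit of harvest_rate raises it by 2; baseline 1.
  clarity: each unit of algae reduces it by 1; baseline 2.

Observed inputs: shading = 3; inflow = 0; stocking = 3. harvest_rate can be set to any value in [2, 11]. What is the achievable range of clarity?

Substituting into the temp_strat equation gives temp_strat = -harvest_rate - 7.
Substituting into the algae equation gives algae = 5*harvest_rate + 10.
Substituting into the clarity equation gives clarity = -5*harvest_rate - 8.
Linear in harvest_rate, so extremes are at the endpoints: harvest_rate = 2 gives clarity = -18; harvest_rate = 11 gives clarity = -63.

-63 to -18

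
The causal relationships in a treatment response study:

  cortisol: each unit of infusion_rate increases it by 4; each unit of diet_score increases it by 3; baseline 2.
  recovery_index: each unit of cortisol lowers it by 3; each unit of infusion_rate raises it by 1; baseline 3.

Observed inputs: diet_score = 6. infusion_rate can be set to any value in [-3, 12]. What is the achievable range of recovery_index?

Substituting into the cortisol equation gives cortisol = 4*infusion_rate + 20.
Substituting into the recovery_index equation gives recovery_index = -11*infusion_rate - 57.
Linear in infusion_rate, so extremes are at the endpoints: infusion_rate = -3 gives recovery_index = -24; infusion_rate = 12 gives recovery_index = -189.

-189 to -24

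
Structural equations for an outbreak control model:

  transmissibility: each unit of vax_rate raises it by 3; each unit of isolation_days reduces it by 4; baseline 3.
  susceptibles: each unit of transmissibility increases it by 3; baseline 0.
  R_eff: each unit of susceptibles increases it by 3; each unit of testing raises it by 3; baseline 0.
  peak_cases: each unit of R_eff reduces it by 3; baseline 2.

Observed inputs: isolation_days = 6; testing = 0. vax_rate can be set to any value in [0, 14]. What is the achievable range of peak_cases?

-565 to 569

Substituting into the transmissibility equation gives transmissibility = 3*vax_rate - 21.
Substituting into the susceptibles equation gives susceptibles = 9*vax_rate - 63.
This gives R_eff = 27*vax_rate - 189.
Substituting into the peak_cases equation gives peak_cases = -81*vax_rate + 569.
Linear in vax_rate, so extremes are at the endpoints: vax_rate = 0 gives peak_cases = 569; vax_rate = 14 gives peak_cases = -565.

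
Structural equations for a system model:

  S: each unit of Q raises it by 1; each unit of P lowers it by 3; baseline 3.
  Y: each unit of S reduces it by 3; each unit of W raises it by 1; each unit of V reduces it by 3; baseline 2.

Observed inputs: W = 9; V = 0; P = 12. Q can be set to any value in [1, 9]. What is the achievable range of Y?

83 to 107

Substituting into the S equation gives S = Q - 33.
Substituting into the Y equation gives Y = -3*Q + 110.
Linear in Q, so extremes are at the endpoints: Q = 1 gives Y = 107; Q = 9 gives Y = 83.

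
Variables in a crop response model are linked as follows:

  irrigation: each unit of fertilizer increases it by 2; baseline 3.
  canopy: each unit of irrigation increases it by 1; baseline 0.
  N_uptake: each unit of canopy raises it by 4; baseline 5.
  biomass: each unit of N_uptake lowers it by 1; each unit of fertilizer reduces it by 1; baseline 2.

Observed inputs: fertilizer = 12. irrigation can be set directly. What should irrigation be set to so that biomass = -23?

irrigation = 2

Intervening on irrigation fixes its value directly, overriding its dependence on fertilizer.
Substituting into the N_uptake equation gives N_uptake = 4*irrigation + 5.
Substituting into the biomass equation gives biomass = -4*irrigation - 15.
Solve -4*irrigation - 15 = -23: irrigation = (-23 + 15) / -4 = 2.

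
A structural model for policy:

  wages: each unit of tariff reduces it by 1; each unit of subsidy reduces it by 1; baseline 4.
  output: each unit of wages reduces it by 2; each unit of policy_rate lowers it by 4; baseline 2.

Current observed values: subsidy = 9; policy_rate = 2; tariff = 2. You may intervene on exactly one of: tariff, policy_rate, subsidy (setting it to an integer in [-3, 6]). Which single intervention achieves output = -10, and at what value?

Intervening on tariff: output = 2*tariff + 4. Reaching -10 requires tariff = -7, outside [-3, 6].
Intervening on policy_rate: output = -4*policy_rate + 16. Reaching -10 requires policy_rate = 13/2, not an integer.
Intervening on subsidy: with other inputs at their observed values, output = 2*subsidy - 10. Solving for -10 gives subsidy = 0, within [-3, 6].

set subsidy = 0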